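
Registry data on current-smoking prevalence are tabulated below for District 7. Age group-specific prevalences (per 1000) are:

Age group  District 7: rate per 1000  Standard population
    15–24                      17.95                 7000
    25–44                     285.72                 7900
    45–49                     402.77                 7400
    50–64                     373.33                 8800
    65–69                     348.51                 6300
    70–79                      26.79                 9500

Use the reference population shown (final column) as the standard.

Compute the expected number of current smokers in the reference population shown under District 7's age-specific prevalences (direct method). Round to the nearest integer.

11099

Expected current smokers = Σ (standard pop × age-specific rate ÷ 1000)
= 7000×17.95/1000 + 7900×285.72/1000 + 7400×402.77/1000 + 8800×373.33/1000 + 6300×348.51/1000 + 9500×26.79/1000
= 125.65 + 2257.19 + 2980.50 + 3285.30 + 2195.61 + 254.50 = 11098.76.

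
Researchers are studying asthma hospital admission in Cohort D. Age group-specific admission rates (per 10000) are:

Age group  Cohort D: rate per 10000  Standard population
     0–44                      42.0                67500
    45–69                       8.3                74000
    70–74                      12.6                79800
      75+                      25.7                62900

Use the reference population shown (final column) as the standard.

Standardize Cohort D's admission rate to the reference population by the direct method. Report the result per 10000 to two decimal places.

21.36

Standard total = 284200; weights = 0.2375, 0.2604, 0.2808, 0.2213.
Standardized rate: 0.2375×42.0 + 0.2604×8.3 + 0.2808×12.6 + 0.2213×25.7 = 21.3625 per 10000.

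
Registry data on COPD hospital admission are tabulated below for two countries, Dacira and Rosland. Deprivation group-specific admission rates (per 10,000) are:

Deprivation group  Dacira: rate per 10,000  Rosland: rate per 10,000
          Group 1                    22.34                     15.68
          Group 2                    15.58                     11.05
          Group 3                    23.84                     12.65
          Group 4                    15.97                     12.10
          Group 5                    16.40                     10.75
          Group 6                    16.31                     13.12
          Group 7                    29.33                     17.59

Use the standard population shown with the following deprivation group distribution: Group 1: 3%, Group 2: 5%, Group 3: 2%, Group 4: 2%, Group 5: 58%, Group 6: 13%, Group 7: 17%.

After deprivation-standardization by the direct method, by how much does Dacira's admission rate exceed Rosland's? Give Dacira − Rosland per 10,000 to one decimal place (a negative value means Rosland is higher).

6.4

Standard weights: 0.03, 0.05, 0.02, 0.02, 0.58, 0.13, 0.17.
Dacira: 0.0300×22.34 + 0.0500×15.58 + 0.0200×23.84 + 0.0200×15.97 + 0.5800×16.40 + 0.1300×16.31 + 0.1700×29.33 = 18.8638 per 10,000.
Rosland: 0.0300×15.68 + 0.0500×11.05 + 0.0200×12.65 + 0.0200×12.10 + 0.5800×10.75 + 0.1300×13.12 + 0.1700×17.59 = 12.4488 per 10,000.
Difference = 18.8638 − 12.4488 = 6.4150.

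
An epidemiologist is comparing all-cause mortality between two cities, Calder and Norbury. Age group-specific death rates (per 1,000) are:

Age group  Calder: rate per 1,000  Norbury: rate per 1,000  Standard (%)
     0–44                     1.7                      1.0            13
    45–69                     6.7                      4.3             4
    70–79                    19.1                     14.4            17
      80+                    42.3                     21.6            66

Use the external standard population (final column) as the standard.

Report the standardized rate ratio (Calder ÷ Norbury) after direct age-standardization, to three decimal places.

Standard weights: 0.13, 0.04, 0.17, 0.66.
Calder: 0.1300×1.7 + 0.0400×6.7 + 0.1700×19.1 + 0.6600×42.3 = 31.6540 per 1,000.
Norbury: 0.1300×1.0 + 0.0400×4.3 + 0.1700×14.4 + 0.6600×21.6 = 17.0060 per 1,000.
Ratio = 31.6540 ÷ 17.0060 = 1.86134.

1.861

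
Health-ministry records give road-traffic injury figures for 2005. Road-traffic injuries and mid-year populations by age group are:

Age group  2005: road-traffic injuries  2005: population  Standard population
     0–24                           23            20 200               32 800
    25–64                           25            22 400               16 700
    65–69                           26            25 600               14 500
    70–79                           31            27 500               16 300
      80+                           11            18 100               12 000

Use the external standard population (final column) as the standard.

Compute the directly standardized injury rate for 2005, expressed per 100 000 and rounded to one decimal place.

Age-specific rates per 100 000 for 2005: 113.86, 111.61, 101.56, 112.73, 60.77.
Standard total = 92 300; weights = 0.3554, 0.1809, 0.1571, 0.1766, 0.1300.
Standardized rate: 0.3554×113.86 + 0.1809×111.61 + 0.1571×101.56 + 0.1766×112.73 + 0.1300×60.77 = 104.4191 per 100 000.

104.4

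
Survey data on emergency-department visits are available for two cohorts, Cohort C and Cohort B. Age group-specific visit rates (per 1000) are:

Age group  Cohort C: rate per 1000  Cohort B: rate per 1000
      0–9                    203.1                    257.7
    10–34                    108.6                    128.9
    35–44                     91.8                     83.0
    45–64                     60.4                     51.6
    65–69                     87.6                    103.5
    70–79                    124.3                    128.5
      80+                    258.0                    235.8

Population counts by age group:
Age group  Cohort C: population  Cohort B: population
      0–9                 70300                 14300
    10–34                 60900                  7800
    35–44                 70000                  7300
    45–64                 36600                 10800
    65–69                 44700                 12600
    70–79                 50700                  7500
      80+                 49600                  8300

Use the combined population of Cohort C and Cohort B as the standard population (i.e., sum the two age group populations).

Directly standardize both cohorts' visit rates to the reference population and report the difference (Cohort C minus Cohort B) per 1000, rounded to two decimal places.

Combined standard total = 451400; weights = 0.1874, 0.1522, 0.1712, 0.1050, 0.1269, 0.1289, 0.1283.
Cohort C: 0.1874×203.1 + 0.1522×108.6 + 0.1712×91.8 + 0.1050×60.4 + 0.1269×87.6 + 0.1289×124.3 + 0.1283×258.0 = 136.8944 per 1000.
Cohort B: 0.1874×257.7 + 0.1522×128.9 + 0.1712×83.0 + 0.1050×51.6 + 0.1269×103.5 + 0.1289×128.5 + 0.1283×235.8 = 147.4981 per 1000.
Difference = 136.8944 − 147.4981 = -10.6038.

-10.60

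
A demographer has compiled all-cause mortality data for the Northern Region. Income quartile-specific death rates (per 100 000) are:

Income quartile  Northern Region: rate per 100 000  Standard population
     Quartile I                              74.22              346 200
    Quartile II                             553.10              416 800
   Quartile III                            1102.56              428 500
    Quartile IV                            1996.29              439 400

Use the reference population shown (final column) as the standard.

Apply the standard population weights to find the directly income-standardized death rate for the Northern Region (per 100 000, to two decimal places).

Standard total = 1 630 900; weights = 0.2123, 0.2556, 0.2627, 0.2694.
Standardized rate: 0.2123×74.22 + 0.2556×553.10 + 0.2627×1102.56 + 0.2694×1996.29 = 984.6366 per 100 000.

984.64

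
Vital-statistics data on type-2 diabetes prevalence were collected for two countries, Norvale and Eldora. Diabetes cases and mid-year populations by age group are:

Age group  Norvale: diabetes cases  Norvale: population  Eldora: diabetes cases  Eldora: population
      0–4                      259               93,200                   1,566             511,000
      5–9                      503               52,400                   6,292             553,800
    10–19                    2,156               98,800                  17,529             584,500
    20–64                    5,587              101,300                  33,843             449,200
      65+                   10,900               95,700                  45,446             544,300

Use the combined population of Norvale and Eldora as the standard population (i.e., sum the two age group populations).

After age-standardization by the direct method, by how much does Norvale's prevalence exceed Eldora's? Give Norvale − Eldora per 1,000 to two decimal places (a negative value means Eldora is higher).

Age-specific rates per 1,000 for Norvale: 2.779, 9.599, 21.822, 55.153, 113.898.
For Eldora: 3.065, 11.362, 29.990, 75.341, 83.494.
Combined standard total = 3,084,200; weights = 0.1959, 0.1966, 0.2215, 0.1785, 0.2075.
Norvale: 0.1959×2.779 + 0.1966×9.599 + 0.2215×21.822 + 0.1785×55.153 + 0.2075×113.898 = 40.7448 per 1,000.
Eldora: 0.1959×3.065 + 0.1966×11.362 + 0.2215×29.990 + 0.1785×75.341 + 0.2075×83.494 = 40.2511 per 1,000.
Difference = 40.7448 − 40.2511 = 0.4937.

0.49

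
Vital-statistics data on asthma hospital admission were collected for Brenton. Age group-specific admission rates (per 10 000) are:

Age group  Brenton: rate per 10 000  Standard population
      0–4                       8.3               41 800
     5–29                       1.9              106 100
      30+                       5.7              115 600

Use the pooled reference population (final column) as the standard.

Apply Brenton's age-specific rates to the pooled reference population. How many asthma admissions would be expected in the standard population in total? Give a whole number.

121

Expected asthma admissions = Σ (standard pop × age-specific rate ÷ 10 000)
= 41 800×8.3/10 000 + 106 100×1.9/10 000 + 115 600×5.7/10 000
= 34.69 + 20.16 + 65.89 = 120.75.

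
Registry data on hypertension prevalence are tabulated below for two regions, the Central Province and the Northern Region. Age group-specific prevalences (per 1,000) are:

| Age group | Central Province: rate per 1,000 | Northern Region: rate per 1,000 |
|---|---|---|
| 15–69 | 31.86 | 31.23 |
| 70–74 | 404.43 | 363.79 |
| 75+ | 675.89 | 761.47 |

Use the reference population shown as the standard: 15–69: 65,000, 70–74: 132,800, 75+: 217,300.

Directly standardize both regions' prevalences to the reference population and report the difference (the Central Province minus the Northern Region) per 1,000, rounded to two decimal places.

Standard total = 415,100; weights = 0.1566, 0.3199, 0.5235.
The Central Province: 0.1566×31.86 + 0.3199×404.43 + 0.5235×675.89 = 488.1959 per 1,000.
The Northern Region: 0.1566×31.23 + 0.3199×363.79 + 0.5235×761.47 = 519.8957 per 1,000.
Difference = 488.1959 − 519.8957 = -31.6998.

-31.70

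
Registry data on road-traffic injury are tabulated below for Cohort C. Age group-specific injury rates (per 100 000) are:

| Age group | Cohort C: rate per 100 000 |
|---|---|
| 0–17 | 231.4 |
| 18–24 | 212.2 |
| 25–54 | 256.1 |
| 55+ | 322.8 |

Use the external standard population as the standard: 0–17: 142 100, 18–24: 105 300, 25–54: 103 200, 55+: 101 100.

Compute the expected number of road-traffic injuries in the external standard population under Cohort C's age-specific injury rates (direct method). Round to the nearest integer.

1143

Expected road-traffic injuries = Σ (standard pop × age-specific rate ÷ 100 000)
= 142 100×231.4/100 000 + 105 300×212.2/100 000 + 103 200×256.1/100 000 + 101 100×322.8/100 000
= 328.82 + 223.45 + 264.30 + 326.35 = 1142.91.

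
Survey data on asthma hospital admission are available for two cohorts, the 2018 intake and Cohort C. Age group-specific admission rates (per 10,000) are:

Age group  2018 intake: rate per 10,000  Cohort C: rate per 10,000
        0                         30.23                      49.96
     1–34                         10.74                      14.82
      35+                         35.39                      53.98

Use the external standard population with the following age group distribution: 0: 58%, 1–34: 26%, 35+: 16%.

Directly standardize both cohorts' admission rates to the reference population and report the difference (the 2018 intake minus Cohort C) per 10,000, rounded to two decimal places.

-15.48

Standard weights: 0.58, 0.26, 0.16.
The 2018 intake: 0.5800×30.23 + 0.2600×10.74 + 0.1600×35.39 = 25.9882 per 10,000.
Cohort C: 0.5800×49.96 + 0.2600×14.82 + 0.1600×53.98 = 41.4668 per 10,000.
Difference = 25.9882 − 41.4668 = -15.4786.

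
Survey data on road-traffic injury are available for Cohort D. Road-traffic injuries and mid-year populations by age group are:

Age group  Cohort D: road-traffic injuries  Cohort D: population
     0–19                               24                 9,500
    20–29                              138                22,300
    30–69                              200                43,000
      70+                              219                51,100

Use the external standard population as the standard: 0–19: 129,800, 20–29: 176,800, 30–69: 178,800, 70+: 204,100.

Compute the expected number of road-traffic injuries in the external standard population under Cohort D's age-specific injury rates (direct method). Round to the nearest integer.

Age-specific rates per 100,000 for Cohort D: 252.63, 618.83, 465.12, 428.57.
Expected road-traffic injuries = Σ (standard pop × age-specific rate ÷ 100,000)
= 129,800×252.63/100,000 + 176,800×618.83/100,000 + 178,800×465.12/100,000 + 204,100×428.57/100,000
= 327.92 + 1094.10 + 831.63 + 874.71 = 3128.36.

3128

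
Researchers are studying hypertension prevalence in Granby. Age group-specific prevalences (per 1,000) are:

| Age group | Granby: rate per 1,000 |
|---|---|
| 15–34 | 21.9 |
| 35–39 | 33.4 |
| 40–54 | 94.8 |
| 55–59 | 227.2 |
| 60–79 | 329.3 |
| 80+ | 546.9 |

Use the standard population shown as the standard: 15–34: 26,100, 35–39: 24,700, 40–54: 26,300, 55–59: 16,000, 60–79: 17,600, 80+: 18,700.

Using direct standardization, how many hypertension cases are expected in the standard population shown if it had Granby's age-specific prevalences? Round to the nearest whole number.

23548

Expected hypertension cases = Σ (standard pop × age-specific rate ÷ 1,000)
= 26,100×21.9/1,000 + 24,700×33.4/1,000 + 26,300×94.8/1,000 + 16,000×227.2/1,000 + 17,600×329.3/1,000 + 18,700×546.9/1,000
= 571.59 + 824.98 + 2493.24 + 3635.20 + 5795.68 + 10227.03 = 23547.72.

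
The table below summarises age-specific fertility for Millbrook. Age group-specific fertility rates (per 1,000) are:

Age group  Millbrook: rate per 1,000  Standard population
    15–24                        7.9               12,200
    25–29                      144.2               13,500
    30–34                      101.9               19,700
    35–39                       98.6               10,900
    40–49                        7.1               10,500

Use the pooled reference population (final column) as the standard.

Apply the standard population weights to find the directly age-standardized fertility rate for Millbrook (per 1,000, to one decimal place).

Standard total = 66,800; weights = 0.1826, 0.2021, 0.2949, 0.1632, 0.1572.
Standardized rate: 0.1826×7.9 + 0.2021×144.2 + 0.2949×101.9 + 0.1632×98.6 + 0.1572×7.1 = 77.8413 per 1,000.

77.8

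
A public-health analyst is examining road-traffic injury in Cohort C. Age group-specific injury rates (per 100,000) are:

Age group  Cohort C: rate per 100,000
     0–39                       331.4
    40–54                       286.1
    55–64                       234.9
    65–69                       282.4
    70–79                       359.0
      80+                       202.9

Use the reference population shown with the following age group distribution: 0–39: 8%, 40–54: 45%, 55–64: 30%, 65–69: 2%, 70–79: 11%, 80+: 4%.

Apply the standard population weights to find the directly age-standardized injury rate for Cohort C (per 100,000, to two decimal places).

278.98

Standard weights: 0.08, 0.45, 0.30, 0.02, 0.11, 0.04.
Standardized rate: 0.0800×331.4 + 0.4500×286.1 + 0.3000×234.9 + 0.0200×282.4 + 0.1100×359.0 + 0.0400×202.9 = 278.9810 per 100,000.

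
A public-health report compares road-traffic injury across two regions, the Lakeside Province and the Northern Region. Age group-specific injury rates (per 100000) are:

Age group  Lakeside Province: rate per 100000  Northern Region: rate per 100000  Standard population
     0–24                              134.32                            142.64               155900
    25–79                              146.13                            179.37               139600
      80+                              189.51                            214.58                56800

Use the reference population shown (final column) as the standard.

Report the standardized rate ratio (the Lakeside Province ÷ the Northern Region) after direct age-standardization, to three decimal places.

Standard total = 352300; weights = 0.4425, 0.3963, 0.1612.
The Lakeside Province: 0.4425×134.32 + 0.3963×146.13 + 0.1612×189.51 = 147.8978 per 100000.
The Northern Region: 0.4425×142.64 + 0.3963×179.37 + 0.1612×214.58 = 168.7930 per 100000.
Ratio = 147.8978 ÷ 168.7930 = 0.87621.

0.876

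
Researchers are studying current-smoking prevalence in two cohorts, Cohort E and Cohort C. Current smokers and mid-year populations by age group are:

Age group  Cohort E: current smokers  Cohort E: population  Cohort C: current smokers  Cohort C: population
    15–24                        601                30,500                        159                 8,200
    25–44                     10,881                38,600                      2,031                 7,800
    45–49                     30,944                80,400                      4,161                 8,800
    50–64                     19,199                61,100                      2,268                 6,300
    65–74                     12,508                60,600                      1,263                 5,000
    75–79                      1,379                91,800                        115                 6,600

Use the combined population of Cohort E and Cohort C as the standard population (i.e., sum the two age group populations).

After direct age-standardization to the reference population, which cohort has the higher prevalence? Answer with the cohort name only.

Cohort C

Age-specific rates per 1,000 for Cohort E: 19.705, 281.891, 384.876, 314.223, 206.403, 15.022.
For Cohort C: 19.390, 260.385, 472.841, 360.000, 252.600, 17.424.
Combined standard total = 405,700; weights = 0.0954, 0.1144, 0.2199, 0.1661, 0.1617, 0.2425.
Cohort E: 0.0954×19.705 + 0.1144×281.891 + 0.2199×384.876 + 0.1661×314.223 + 0.1617×206.403 + 0.2425×15.022 = 207.9615 per 1,000.
Cohort C: 0.0954×19.390 + 0.1144×260.385 + 0.2199×472.841 + 0.1661×360.000 + 0.1617×252.600 + 0.2425×17.424 = 240.4702 per 1,000.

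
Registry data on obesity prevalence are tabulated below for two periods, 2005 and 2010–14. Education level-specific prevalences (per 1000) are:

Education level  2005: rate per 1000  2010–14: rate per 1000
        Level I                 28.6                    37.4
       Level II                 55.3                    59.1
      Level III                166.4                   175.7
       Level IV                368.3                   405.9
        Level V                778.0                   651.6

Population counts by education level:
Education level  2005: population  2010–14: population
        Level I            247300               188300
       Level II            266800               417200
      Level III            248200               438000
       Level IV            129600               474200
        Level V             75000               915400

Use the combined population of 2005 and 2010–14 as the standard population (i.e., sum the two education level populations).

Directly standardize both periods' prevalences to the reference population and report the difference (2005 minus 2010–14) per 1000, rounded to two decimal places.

Combined standard total = 3400000; weights = 0.1281, 0.2012, 0.2018, 0.1776, 0.2913.
2005: 0.1281×28.6 + 0.2012×55.3 + 0.2018×166.4 + 0.1776×368.3 + 0.2913×778.0 = 340.4052 per 1000.
2010–14: 0.1281×37.4 + 0.2012×59.1 + 0.2018×175.7 + 0.1776×405.9 + 0.2913×651.6 = 314.0318 per 1000.
Difference = 340.4052 − 314.0318 = 26.3734.

26.37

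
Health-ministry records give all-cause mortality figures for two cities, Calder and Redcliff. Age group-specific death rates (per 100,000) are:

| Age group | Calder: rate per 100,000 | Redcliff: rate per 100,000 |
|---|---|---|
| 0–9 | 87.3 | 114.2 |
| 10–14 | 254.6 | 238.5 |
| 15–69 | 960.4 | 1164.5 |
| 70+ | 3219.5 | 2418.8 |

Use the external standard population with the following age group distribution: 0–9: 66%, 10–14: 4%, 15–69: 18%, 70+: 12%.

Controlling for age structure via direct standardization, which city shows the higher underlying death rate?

Calder

Standard weights: 0.66, 0.04, 0.18, 0.12.
Calder: 0.6600×87.3 + 0.0400×254.6 + 0.1800×960.4 + 0.1200×3219.5 = 627.0140 per 100,000.
Redcliff: 0.6600×114.2 + 0.0400×238.5 + 0.1800×1164.5 + 0.1200×2418.8 = 584.7780 per 100,000.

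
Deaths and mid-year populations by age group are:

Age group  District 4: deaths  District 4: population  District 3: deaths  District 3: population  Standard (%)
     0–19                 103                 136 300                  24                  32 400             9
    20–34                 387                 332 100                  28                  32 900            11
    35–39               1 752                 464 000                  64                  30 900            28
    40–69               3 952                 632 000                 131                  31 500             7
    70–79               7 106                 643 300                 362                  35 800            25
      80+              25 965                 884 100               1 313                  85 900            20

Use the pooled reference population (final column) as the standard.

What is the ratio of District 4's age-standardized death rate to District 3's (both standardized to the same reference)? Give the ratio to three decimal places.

Age-specific rates per 1 000 for District 4: 0.756, 1.165, 3.776, 6.253, 11.046, 29.369.
For District 3: 0.741, 0.851, 2.071, 4.159, 10.112, 15.285.
Standard weights: 0.09, 0.11, 0.28, 0.07, 0.25, 0.20.
District 4: 0.0900×0.756 + 0.1100×1.165 + 0.2800×3.776 + 0.0700×6.253 + 0.2500×11.046 + 0.2000×29.369 = 10.3265 per 1 000.
District 3: 0.0900×0.741 + 0.1100×0.851 + 0.2800×2.071 + 0.0700×4.159 + 0.2500×10.112 + 0.2000×15.285 = 6.6163 per 1 000.
Ratio = 10.3265 ÷ 6.6163 = 1.56076.

1.561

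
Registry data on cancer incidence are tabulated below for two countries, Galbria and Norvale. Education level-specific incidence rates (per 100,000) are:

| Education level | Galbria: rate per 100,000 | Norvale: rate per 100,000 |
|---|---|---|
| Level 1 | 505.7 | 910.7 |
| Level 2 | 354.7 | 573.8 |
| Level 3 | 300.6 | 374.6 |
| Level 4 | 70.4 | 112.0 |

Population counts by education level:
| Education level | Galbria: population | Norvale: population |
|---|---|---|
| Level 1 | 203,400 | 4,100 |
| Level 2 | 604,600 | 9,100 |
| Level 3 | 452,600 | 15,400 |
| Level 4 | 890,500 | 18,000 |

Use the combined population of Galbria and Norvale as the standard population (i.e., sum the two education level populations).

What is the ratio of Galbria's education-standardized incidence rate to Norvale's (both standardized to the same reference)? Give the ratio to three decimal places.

0.644

Combined standard total = 2,197,700; weights = 0.0944, 0.2792, 0.2129, 0.4134.
Galbria: 0.0944×505.7 + 0.2792×354.7 + 0.2129×300.6 + 0.4134×70.4 = 239.9105 per 100,000.
Norvale: 0.0944×910.7 + 0.2792×573.8 + 0.2129×374.6 + 0.4134×112.0 = 372.2874 per 100,000.
Ratio = 239.9105 ÷ 372.2874 = 0.64442.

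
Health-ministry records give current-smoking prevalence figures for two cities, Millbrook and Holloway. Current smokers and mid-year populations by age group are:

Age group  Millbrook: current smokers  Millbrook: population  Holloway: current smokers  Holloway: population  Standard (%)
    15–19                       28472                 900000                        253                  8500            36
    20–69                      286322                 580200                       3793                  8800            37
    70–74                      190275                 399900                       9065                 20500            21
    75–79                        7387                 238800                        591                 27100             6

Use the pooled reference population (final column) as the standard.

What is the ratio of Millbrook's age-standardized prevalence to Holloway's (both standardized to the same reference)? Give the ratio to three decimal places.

Age-specific rates per 1000 for Millbrook: 31.636, 493.488, 475.806, 30.934.
For Holloway: 29.765, 431.023, 442.195, 21.808.
Standard weights: 0.36, 0.37, 0.21, 0.06.
Millbrook: 0.3600×31.636 + 0.3700×493.488 + 0.2100×475.806 + 0.0600×30.934 = 295.7549 per 1000.
Holloway: 0.3600×29.765 + 0.3700×431.023 + 0.2100×442.195 + 0.0600×21.808 = 264.3632 per 1000.
Ratio = 295.7549 ÷ 264.3632 = 1.11874.

1.119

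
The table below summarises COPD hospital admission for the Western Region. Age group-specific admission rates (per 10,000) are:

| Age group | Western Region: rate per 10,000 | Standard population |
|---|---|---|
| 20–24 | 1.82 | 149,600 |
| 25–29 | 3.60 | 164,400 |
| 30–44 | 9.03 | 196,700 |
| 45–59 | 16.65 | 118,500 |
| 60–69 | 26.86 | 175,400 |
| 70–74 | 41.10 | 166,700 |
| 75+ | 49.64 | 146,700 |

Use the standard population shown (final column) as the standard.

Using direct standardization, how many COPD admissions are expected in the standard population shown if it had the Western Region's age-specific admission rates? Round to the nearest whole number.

Expected COPD admissions = Σ (standard pop × age-specific rate ÷ 10,000)
= 149,600×1.82/10,000 + 164,400×3.60/10,000 + 196,700×9.03/10,000 + 118,500×16.65/10,000 + 175,400×26.86/10,000 + 166,700×41.10/10,000 + 146,700×49.64/10,000
= 27.23 + 59.18 + 177.62 + 197.30 + 471.12 + 685.14 + 728.22 = 2345.81.

2346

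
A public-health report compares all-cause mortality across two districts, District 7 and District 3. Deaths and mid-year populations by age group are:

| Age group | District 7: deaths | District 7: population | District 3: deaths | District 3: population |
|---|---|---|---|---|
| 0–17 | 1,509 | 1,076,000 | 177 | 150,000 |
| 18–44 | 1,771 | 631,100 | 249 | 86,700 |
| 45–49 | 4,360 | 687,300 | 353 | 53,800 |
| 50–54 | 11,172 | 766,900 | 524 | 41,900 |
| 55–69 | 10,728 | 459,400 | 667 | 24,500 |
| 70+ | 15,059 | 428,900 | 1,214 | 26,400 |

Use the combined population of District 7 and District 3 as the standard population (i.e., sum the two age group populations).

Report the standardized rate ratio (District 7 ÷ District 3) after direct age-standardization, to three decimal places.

0.903

Age-specific rates per 1,000 for District 7: 1.402, 2.806, 6.344, 14.568, 23.352, 35.111.
For District 3: 1.180, 2.872, 6.561, 12.506, 27.224, 45.985.
Combined standard total = 4,432,900; weights = 0.2766, 0.1619, 0.1672, 0.1825, 0.1092, 0.1027.
District 7: 0.2766×1.402 + 0.1619×2.806 + 0.1672×6.344 + 0.1825×14.568 + 0.1092×23.352 + 0.1027×35.111 = 10.7161 per 1,000.
District 3: 0.2766×1.180 + 0.1619×2.872 + 0.1672×6.561 + 0.1825×12.506 + 0.1092×27.224 + 0.1027×45.985 = 11.8650 per 1,000.
Ratio = 10.7161 ÷ 11.8650 = 0.90317.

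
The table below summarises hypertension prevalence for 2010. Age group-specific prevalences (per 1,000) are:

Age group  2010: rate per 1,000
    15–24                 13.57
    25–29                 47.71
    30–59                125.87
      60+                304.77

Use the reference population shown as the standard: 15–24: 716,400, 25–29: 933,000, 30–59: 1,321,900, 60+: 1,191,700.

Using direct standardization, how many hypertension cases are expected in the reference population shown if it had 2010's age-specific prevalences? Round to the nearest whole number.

Expected hypertension cases = Σ (standard pop × age-specific rate ÷ 1,000)
= 716,400×13.57/1,000 + 933,000×47.71/1,000 + 1,321,900×125.87/1,000 + 1,191,700×304.77/1,000
= 9721.55 + 44513.43 + 166387.55 + 363194.41 = 583816.94.

583817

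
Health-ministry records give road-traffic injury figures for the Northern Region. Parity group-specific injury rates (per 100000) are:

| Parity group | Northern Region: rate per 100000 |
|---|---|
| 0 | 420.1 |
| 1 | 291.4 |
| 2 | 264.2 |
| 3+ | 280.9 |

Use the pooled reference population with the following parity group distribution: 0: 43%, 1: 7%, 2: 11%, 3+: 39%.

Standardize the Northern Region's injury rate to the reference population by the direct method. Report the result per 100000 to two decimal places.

Standard weights: 0.43, 0.07, 0.11, 0.39.
Standardized rate: 0.4300×420.1 + 0.0700×291.4 + 0.1100×264.2 + 0.3900×280.9 = 339.6540 per 100000.

339.65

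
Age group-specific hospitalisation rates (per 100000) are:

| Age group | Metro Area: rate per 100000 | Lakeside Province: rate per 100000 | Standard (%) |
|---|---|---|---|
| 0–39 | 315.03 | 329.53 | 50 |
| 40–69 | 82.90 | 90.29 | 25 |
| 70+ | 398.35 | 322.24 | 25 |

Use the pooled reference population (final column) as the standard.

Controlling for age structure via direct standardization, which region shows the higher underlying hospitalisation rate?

Standard weights: 0.50, 0.25, 0.25.
The Metro Area: 0.5000×315.03 + 0.2500×82.90 + 0.2500×398.35 = 277.8275 per 100000.
The Lakeside Province: 0.5000×329.53 + 0.2500×90.29 + 0.2500×322.24 = 267.8975 per 100000.

Metro Area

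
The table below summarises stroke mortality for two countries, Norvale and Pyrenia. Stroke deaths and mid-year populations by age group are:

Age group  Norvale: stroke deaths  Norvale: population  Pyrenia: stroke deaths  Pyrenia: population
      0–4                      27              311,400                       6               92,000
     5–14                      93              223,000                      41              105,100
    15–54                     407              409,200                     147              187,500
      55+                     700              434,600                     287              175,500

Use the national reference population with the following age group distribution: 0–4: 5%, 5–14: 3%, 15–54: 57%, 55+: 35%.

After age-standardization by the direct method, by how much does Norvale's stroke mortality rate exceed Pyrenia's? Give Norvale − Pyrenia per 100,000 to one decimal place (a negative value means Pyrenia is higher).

11.3

Age-specific rates per 100,000 for Norvale: 8.67, 41.70, 99.46, 161.07.
For Pyrenia: 6.52, 39.01, 78.40, 163.53.
Standard weights: 0.05, 0.03, 0.57, 0.35.
Norvale: 0.0500×8.67 + 0.0300×41.70 + 0.5700×99.46 + 0.3500×161.07 = 114.7519 per 100,000.
Pyrenia: 0.0500×6.52 + 0.0300×39.01 + 0.5700×78.40 + 0.3500×163.53 = 103.4209 per 100,000.
Difference = 114.7519 − 103.4209 = 11.3310.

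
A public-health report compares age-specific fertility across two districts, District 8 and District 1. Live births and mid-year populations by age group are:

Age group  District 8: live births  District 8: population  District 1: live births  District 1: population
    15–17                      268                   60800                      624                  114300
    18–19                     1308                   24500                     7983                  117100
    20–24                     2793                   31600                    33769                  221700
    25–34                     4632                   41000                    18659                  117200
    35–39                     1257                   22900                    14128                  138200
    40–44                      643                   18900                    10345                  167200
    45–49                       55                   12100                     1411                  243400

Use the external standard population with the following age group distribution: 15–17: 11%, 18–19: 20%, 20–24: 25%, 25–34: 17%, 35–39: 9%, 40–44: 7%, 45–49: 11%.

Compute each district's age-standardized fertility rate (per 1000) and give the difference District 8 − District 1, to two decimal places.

Age-specific rates per 1000 for District 8: 4.408, 53.388, 88.386, 112.976, 54.891, 34.021, 4.545.
For District 1: 5.459, 68.173, 152.318, 159.206, 102.229, 61.872, 5.797.
Standard weights: 0.11, 0.20, 0.25, 0.17, 0.09, 0.07, 0.11.
District 8: 0.1100×4.408 + 0.2000×53.388 + 0.2500×88.386 + 0.1700×112.976 + 0.0900×54.891 + 0.0700×34.021 + 0.1100×4.545 = 60.2864 per 1000.
District 1: 0.1100×5.459 + 0.2000×68.173 + 0.2500×152.318 + 0.1700×159.206 + 0.0900×102.229 + 0.0700×61.872 + 0.1100×5.797 = 93.5490 per 1000.
Difference = 60.2864 − 93.5490 = -33.2626.

-33.26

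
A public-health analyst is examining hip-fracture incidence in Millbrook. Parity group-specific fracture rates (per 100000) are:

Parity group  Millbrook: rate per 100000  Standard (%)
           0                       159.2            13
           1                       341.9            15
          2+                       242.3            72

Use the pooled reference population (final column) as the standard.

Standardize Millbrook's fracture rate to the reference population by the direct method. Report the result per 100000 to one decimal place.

246.4

Standard weights: 0.13, 0.15, 0.72.
Standardized rate: 0.1300×159.2 + 0.1500×341.9 + 0.7200×242.3 = 246.4370 per 100000.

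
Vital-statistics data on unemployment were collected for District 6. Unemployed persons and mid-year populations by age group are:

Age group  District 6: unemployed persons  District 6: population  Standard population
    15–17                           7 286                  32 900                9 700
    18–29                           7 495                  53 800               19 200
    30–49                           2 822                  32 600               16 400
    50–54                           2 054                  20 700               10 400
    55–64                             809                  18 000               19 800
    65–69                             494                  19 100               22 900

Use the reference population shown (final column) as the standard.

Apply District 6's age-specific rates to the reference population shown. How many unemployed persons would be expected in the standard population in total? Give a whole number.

8757

Age-specific rates per 1 000 for District 6: 221.459, 139.312, 86.564, 99.227, 44.944, 25.864.
Expected unemployed persons = Σ (standard pop × age-specific rate ÷ 1 000)
= 9 700×221.459/1 000 + 19 200×139.312/1 000 + 16 400×86.564/1 000 + 10 400×99.227/1 000 + 19 800×44.944/1 000 + 22 900×25.864/1 000
= 2148.15 + 2674.80 + 1419.66 + 1031.96 + 889.90 + 592.28 = 8756.75.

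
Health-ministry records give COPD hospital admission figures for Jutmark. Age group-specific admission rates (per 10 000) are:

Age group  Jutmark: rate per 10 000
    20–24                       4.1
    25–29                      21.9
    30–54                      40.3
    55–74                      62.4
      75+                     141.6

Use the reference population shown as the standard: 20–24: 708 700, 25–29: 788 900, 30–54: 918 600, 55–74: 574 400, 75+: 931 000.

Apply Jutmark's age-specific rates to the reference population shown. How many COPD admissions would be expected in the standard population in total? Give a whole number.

Expected COPD admissions = Σ (standard pop × age-specific rate ÷ 10 000)
= 708 700×4.1/10 000 + 788 900×21.9/10 000 + 918 600×40.3/10 000 + 574 400×62.4/10 000 + 931 000×141.6/10 000
= 290.57 + 1727.69 + 3701.96 + 3584.26 + 13182.96 = 22487.43.

22487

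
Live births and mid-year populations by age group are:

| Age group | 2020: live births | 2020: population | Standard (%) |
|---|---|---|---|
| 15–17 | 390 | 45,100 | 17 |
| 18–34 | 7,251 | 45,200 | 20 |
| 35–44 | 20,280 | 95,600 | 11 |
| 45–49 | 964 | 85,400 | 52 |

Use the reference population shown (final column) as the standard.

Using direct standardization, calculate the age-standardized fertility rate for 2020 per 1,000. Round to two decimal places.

Age-specific rates per 1,000 for 2020: 8.647, 160.420, 212.134, 11.288.
Standard weights: 0.17, 0.20, 0.11, 0.52.
Standardized rate: 0.1700×8.647 + 0.2000×160.420 + 0.1100×212.134 + 0.5200×11.288 = 62.7587 per 1,000.

62.76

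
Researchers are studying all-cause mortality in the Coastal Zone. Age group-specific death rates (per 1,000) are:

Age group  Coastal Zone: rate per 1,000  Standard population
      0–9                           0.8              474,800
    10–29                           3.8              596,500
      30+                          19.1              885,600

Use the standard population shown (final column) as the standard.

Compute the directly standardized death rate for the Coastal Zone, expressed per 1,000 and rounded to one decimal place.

10.0

Standard total = 1,956,900; weights = 0.2426, 0.3048, 0.4526.
Standardized rate: 0.2426×0.8 + 0.3048×3.8 + 0.4526×19.1 = 9.9962 per 1,000.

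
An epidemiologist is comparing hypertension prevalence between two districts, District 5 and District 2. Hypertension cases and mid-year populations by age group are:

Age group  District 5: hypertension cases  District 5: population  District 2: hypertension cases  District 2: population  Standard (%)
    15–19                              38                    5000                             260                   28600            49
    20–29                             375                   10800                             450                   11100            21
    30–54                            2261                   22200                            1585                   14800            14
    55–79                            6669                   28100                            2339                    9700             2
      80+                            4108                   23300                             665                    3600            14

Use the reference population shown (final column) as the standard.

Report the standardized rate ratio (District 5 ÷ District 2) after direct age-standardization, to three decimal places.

Age-specific rates per 1000 for District 5: 7.600, 34.722, 101.847, 237.331, 176.309.
For District 2: 9.091, 40.541, 107.095, 241.134, 184.722.
Standard weights: 0.49, 0.21, 0.14, 0.02, 0.14.
District 5: 0.4900×7.600 + 0.2100×34.722 + 0.1400×101.847 + 0.0200×237.331 + 0.1400×176.309 = 54.7041 per 1000.
District 2: 0.4900×9.091 + 0.2100×40.541 + 0.1400×107.095 + 0.0200×241.134 + 0.1400×184.722 = 58.6451 per 1000.
Ratio = 54.7041 ÷ 58.6451 = 0.93280.

0.933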